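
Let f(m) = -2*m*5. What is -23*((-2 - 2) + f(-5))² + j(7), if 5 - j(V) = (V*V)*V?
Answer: -49006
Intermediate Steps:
f(m) = -10*m
j(V) = 5 - V³ (j(V) = 5 - V*V*V = 5 - V²*V = 5 - V³)
-23*((-2 - 2) + f(-5))² + j(7) = -23*((-2 - 2) - 10*(-5))² + (5 - 1*7³) = -23*(-4 + 50)² + (5 - 1*343) = -23*46² + (5 - 343) = -23*2116 - 338 = -48668 - 338 = -49006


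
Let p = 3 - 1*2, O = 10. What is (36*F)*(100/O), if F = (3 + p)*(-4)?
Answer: -5760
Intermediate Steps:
p = 1 (p = 3 - 2 = 1)
F = -16 (F = (3 + 1)*(-4) = 4*(-4) = -16)
(36*F)*(100/O) = (36*(-16))*(100/10) = -57600/10 = -576*10 = -5760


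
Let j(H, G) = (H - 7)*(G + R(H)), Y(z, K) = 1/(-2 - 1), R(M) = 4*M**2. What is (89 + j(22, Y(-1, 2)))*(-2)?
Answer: -58248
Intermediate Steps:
Y(z, K) = -1/3 (Y(z, K) = 1/(-3) = -1/3)
j(H, G) = (-7 + H)*(G + 4*H**2) (j(H, G) = (H - 7)*(G + 4*H**2) = (-7 + H)*(G + 4*H**2))
(89 + j(22, Y(-1, 2)))*(-2) = (89 + (-28*22**2 - 7*(-1/3) + 4*22**3 - 1/3*22))*(-2) = (89 + (-28*484 + 7/3 + 4*10648 - 22/3))*(-2) = (89 + (-13552 + 7/3 + 42592 - 22/3))*(-2) = (89 + 29035)*(-2) = 29124*(-2) = -58248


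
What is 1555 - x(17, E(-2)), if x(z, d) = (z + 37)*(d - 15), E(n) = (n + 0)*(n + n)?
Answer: 1933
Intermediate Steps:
E(n) = 2*n² (E(n) = n*(2*n) = 2*n²)
x(z, d) = (-15 + d)*(37 + z) (x(z, d) = (37 + z)*(-15 + d) = (-15 + d)*(37 + z))
1555 - x(17, E(-2)) = 1555 - (-555 - 15*17 + 37*(2*(-2)²) + (2*(-2)²)*17) = 1555 - (-555 - 255 + 37*(2*4) + (2*4)*17) = 1555 - (-555 - 255 + 37*8 + 8*17) = 1555 - (-555 - 255 + 296 + 136) = 1555 - 1*(-378) = 1555 + 378 = 1933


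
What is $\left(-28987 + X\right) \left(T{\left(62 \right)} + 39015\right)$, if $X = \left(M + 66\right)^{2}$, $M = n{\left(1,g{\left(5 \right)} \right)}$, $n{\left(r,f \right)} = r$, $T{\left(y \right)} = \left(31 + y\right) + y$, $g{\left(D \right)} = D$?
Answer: $-959586660$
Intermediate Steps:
$T{\left(y \right)} = 31 + 2 y$
$M = 1$
$X = 4489$ ($X = \left(1 + 66\right)^{2} = 67^{2} = 4489$)
$\left(-28987 + X\right) \left(T{\left(62 \right)} + 39015\right) = \left(-28987 + 4489\right) \left(\left(31 + 2 \cdot 62\right) + 39015\right) = - 24498 \left(\left(31 + 124\right) + 39015\right) = - 24498 \left(155 + 39015\right) = \left(-24498\right) 39170 = -959586660$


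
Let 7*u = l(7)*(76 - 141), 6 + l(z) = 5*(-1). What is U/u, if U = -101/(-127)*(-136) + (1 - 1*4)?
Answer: -98819/90805 ≈ -1.0883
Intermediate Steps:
l(z) = -11 (l(z) = -6 + 5*(-1) = -6 - 5 = -11)
U = -14117/127 (U = -101*(-1/127)*(-136) + (1 - 4) = (101/127)*(-136) - 3 = -13736/127 - 3 = -14117/127 ≈ -111.16)
u = 715/7 (u = (-11*(76 - 141))/7 = (-11*(-65))/7 = (⅐)*715 = 715/7 ≈ 102.14)
U/u = -14117/(127*715/7) = -14117/127*7/715 = -98819/90805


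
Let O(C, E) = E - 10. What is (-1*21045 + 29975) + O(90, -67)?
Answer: 8853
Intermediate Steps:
O(C, E) = -10 + E
(-1*21045 + 29975) + O(90, -67) = (-1*21045 + 29975) + (-10 - 67) = (-21045 + 29975) - 77 = 8930 - 77 = 8853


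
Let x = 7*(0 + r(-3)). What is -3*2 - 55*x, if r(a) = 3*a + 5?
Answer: 1534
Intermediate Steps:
r(a) = 5 + 3*a
x = -28 (x = 7*(0 + (5 + 3*(-3))) = 7*(0 + (5 - 9)) = 7*(0 - 4) = 7*(-4) = -28)
-3*2 - 55*x = -3*2 - 55*(-28) = -6 + 1540 = 1534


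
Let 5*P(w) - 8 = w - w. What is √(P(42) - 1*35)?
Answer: I*√835/5 ≈ 5.7793*I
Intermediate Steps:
P(w) = 8/5 (P(w) = 8/5 + (w - w)/5 = 8/5 + (⅕)*0 = 8/5 + 0 = 8/5)
√(P(42) - 1*35) = √(8/5 - 1*35) = √(8/5 - 35) = √(-167/5) = I*√835/5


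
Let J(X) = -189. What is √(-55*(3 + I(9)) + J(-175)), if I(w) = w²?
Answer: I*√4809 ≈ 69.347*I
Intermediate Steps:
√(-55*(3 + I(9)) + J(-175)) = √(-55*(3 + 9²) - 189) = √(-55*(3 + 81) - 189) = √(-55*84 - 189) = √(-4620 - 189) = √(-4809) = I*√4809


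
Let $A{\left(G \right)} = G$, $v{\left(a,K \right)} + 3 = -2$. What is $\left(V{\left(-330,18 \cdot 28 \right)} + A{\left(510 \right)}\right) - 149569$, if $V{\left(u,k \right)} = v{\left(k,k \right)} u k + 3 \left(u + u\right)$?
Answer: $680561$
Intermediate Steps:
$v{\left(a,K \right)} = -5$ ($v{\left(a,K \right)} = -3 - 2 = -5$)
$V{\left(u,k \right)} = 6 u - 5 k u$ ($V{\left(u,k \right)} = - 5 u k + 3 \left(u + u\right) = - 5 k u + 3 \cdot 2 u = - 5 k u + 6 u = 6 u - 5 k u$)
$\left(V{\left(-330,18 \cdot 28 \right)} + A{\left(510 \right)}\right) - 149569 = \left(- 330 \left(6 - 5 \cdot 18 \cdot 28\right) + 510\right) - 149569 = \left(- 330 \left(6 - 2520\right) + 510\right) - 149569 = \left(\left(-330\right) \left(-2514\right) + 510\right) - 149569 = \left(829620 + 510\right) - 149569 = 830130 - 149569 = 680561$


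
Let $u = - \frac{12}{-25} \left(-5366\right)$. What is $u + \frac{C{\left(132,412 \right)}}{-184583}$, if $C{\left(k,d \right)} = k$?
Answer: $- \frac{11885671836}{4614575} \approx -2575.7$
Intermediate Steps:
$u = - \frac{64392}{25}$ ($u = \left(-12\right) \left(- \frac{1}{25}\right) \left(-5366\right) = \frac{12}{25} \left(-5366\right) = - \frac{64392}{25} \approx -2575.7$)
$u + \frac{C{\left(132,412 \right)}}{-184583} = - \frac{64392}{25} + \frac{132}{-184583} = - \frac{64392}{25} + 132 \left(- \frac{1}{184583}\right) = - \frac{64392}{25} - \frac{132}{184583} = - \frac{11885671836}{4614575}$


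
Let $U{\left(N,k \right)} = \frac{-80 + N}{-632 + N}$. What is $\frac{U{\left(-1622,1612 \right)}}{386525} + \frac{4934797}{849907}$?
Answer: $\frac{93463729557384}{16097004855575} \approx 5.8063$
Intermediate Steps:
$U{\left(N,k \right)} = \frac{-80 + N}{-632 + N}$
$\frac{U{\left(-1622,1612 \right)}}{386525} + \frac{4934797}{849907} = \frac{\frac{1}{-632 - 1622} \left(-80 - 1622\right)}{386525} + \frac{4934797}{849907} = \frac{1}{-2254} \left(-1702\right) \frac{1}{386525} + 4934797 \cdot \frac{1}{849907} = \left(- \frac{1}{2254}\right) \left(-1702\right) \frac{1}{386525} + \frac{4934797}{849907} = \frac{37}{49} \cdot \frac{1}{386525} + \frac{4934797}{849907} = \frac{37}{18939725} + \frac{4934797}{849907} = \frac{93463729557384}{16097004855575}$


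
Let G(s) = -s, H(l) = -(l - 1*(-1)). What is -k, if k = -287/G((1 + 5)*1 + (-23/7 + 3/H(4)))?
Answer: -10045/74 ≈ -135.74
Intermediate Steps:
H(l) = -1 - l (H(l) = -(l + 1) = -(1 + l) = -1 - l)
k = 10045/74 (k = -287*(-1/((1 + 5)*1 + (-23/7 + 3/(-1 - 1*4)))) = -287*(-1/(6*1 + (-23*⅐ + 3/(-1 - 4)))) = -287*(-1/(6 + (-23/7 + 3/(-5)))) = -287*(-1/(6 + (-23/7 + 3*(-⅕)))) = -287*(-1/(6 + (-23/7 - ⅗))) = -287*(-1/(6 - 136/35)) = -287/((-1*74/35)) = -287/(-74/35) = -287*(-35/74) = 10045/74 ≈ 135.74)
-k = -1*10045/74 = -10045/74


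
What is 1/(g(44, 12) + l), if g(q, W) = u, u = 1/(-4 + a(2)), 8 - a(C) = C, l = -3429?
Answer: -2/6857 ≈ -0.00029167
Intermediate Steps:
a(C) = 8 - C
u = ½ (u = 1/(-4 + (8 - 1*2)) = 1/(-4 + (8 - 2)) = 1/(-4 + 6) = 1/2 = ½ ≈ 0.50000)
g(q, W) = ½
1/(g(44, 12) + l) = 1/(½ - 3429) = 1/(-6857/2) = -2/6857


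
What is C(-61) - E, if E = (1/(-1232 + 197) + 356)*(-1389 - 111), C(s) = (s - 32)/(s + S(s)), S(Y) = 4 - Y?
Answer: 147377183/276 ≈ 5.3398e+5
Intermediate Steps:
C(s) = -8 + s/4 (C(s) = (s - 32)/(s + (4 - s)) = (-32 + s)/4 = (-32 + s)*(¼) = -8 + s/4)
E = -36845900/69 (E = (1/(-1035) + 356)*(-1500) = (-1/1035 + 356)*(-1500) = (368459/1035)*(-1500) = -36845900/69 ≈ -5.3400e+5)
C(-61) - E = (-8 + (¼)*(-61)) - 1*(-36845900/69) = (-8 - 61/4) + 36845900/69 = -93/4 + 36845900/69 = 147377183/276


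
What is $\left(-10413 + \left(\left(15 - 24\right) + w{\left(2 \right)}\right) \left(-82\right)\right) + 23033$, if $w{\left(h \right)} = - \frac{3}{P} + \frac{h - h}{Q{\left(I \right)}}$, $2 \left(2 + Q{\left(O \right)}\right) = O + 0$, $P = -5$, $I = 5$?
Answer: $\frac{66544}{5} \approx 13309.0$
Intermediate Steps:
$Q{\left(O \right)} = -2 + \frac{O}{2}$ ($Q{\left(O \right)} = -2 + \frac{O + 0}{2} = -2 + \frac{O}{2}$)
$w{\left(h \right)} = \frac{3}{5}$ ($w{\left(h \right)} = - \frac{3}{-5} + \frac{h - h}{-2 + \frac{1}{2} \cdot 5} = \left(-3\right) \left(- \frac{1}{5}\right) + \frac{0}{-2 + \frac{5}{2}} = \frac{3}{5} + 0 \frac{1}{\frac{1}{2}} = \frac{3}{5} + 0 \cdot 2 = \frac{3}{5} + 0 = \frac{3}{5}$)
$\left(-10413 + \left(\left(15 - 24\right) + w{\left(2 \right)}\right) \left(-82\right)\right) + 23033 = \left(-10413 + \left(\left(15 - 24\right) + \frac{3}{5}\right) \left(-82\right)\right) + 23033 = \left(-10413 + \left(-9 + \frac{3}{5}\right) \left(-82\right)\right) + 23033 = \left(-10413 - - \frac{3444}{5}\right) + 23033 = \left(-10413 + \frac{3444}{5}\right) + 23033 = - \frac{48621}{5} + 23033 = \frac{66544}{5}$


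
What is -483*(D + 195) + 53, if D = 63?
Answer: -124561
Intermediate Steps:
-483*(D + 195) + 53 = -483*(63 + 195) + 53 = -483*258 + 53 = -124614 + 53 = -124561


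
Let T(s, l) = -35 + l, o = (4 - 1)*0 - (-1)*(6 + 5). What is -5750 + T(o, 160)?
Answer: -5625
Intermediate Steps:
o = 11 (o = 3*0 - (-1)*11 = 0 - 1*(-11) = 0 + 11 = 11)
-5750 + T(o, 160) = -5750 + (-35 + 160) = -5750 + 125 = -5625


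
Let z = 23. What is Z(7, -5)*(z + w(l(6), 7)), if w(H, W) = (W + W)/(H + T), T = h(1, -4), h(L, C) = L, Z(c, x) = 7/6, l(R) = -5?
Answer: 91/4 ≈ 22.750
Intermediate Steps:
Z(c, x) = 7/6 (Z(c, x) = 7*(1/6) = 7/6)
T = 1
w(H, W) = 2*W/(1 + H) (w(H, W) = (W + W)/(H + 1) = (2*W)/(1 + H) = 2*W/(1 + H))
Z(7, -5)*(z + w(l(6), 7)) = 7*(23 + 2*7/(1 - 5))/6 = 7*(23 + 2*7/(-4))/6 = 7*(23 + 2*7*(-1/4))/6 = 7*(23 - 7/2)/6 = (7/6)*(39/2) = 91/4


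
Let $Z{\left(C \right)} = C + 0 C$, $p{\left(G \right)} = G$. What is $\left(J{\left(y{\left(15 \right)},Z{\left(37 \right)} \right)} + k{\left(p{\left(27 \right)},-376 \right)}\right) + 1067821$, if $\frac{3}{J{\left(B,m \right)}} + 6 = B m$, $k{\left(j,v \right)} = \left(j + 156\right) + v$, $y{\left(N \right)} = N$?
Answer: $\frac{195375925}{183} \approx 1.0676 \cdot 10^{6}$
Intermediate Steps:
$Z{\left(C \right)} = C$ ($Z{\left(C \right)} = C + 0 = C$)
$k{\left(j,v \right)} = 156 + j + v$ ($k{\left(j,v \right)} = \left(156 + j\right) + v = 156 + j + v$)
$J{\left(B,m \right)} = \frac{3}{-6 + B m}$
$\left(J{\left(y{\left(15 \right)},Z{\left(37 \right)} \right)} + k{\left(p{\left(27 \right)},-376 \right)}\right) + 1067821 = \left(\frac{3}{-6 + 15 \cdot 37} + \left(156 + 27 - 376\right)\right) + 1067821 = \left(\frac{3}{-6 + 555} - 193\right) + 1067821 = \left(\frac{3}{549} - 193\right) + 1067821 = \left(3 \cdot \frac{1}{549} - 193\right) + 1067821 = \left(\frac{1}{183} - 193\right) + 1067821 = - \frac{35318}{183} + 1067821 = \frac{195375925}{183}$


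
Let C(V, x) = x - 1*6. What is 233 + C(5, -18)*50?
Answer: -967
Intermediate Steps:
C(V, x) = -6 + x (C(V, x) = x - 6 = -6 + x)
233 + C(5, -18)*50 = 233 + (-6 - 18)*50 = 233 - 24*50 = 233 - 1200 = -967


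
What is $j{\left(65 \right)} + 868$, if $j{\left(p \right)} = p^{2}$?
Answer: $5093$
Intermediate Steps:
$j{\left(65 \right)} + 868 = 65^{2} + 868 = 4225 + 868 = 5093$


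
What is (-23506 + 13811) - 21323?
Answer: -31018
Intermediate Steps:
(-23506 + 13811) - 21323 = -9695 - 21323 = -31018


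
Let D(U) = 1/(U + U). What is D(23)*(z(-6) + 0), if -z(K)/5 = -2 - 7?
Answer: 45/46 ≈ 0.97826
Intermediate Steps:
z(K) = 45 (z(K) = -5*(-2 - 7) = -5*(-9) = 45)
D(U) = 1/(2*U)
D(23)*(z(-6) + 0) = ((1/2)/23)*(45 + 0) = ((1/2)*(1/23))*45 = (1/46)*45 = 45/46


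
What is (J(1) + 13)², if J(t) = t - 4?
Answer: 100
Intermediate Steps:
J(t) = -4 + t
(J(1) + 13)² = ((-4 + 1) + 13)² = (-3 + 13)² = 10² = 100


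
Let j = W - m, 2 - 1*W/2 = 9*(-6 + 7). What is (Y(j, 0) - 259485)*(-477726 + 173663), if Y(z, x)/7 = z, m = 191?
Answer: 79336117960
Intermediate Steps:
W = -14 (W = 4 - 18*(-6 + 7) = 4 - 18 = -14)
j = -205 (j = -14 - 1*191 = -14 - 191 = -205)
Y(z, x) = 7*z
(Y(j, 0) - 259485)*(-477726 + 173663) = (7*(-205) - 259485)*(-477726 + 173663) = (-1435 - 259485)*(-304063) = -260920*(-304063) = 79336117960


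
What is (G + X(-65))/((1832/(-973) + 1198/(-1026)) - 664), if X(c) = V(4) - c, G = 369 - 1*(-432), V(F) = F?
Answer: -434259630/332957579 ≈ -1.3042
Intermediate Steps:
G = 801 (G = 369 + 432 = 801)
X(c) = 4 - c
(G + X(-65))/((1832/(-973) + 1198/(-1026)) - 664) = (801 + (4 - 1*(-65)))/((1832/(-973) + 1198/(-1026)) - 664) = (801 + (4 + 65))/((1832*(-1/973) + 1198*(-1/1026)) - 664) = (801 + 69)/((-1832/973 - 599/513) - 664) = 870/(-1522643/499149 - 664) = 870/(-332957579/499149) = 870*(-499149/332957579) = -434259630/332957579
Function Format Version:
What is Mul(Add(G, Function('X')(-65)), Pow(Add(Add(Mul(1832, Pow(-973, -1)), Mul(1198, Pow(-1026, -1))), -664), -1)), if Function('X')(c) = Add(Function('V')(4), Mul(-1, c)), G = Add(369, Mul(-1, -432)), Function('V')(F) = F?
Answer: Rational(-434259630, 332957579) ≈ -1.3042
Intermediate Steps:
G = 801 (G = Add(369, 432) = 801)
Function('X')(c) = Add(4, Mul(-1, c))
Mul(Add(G, Function('X')(-65)), Pow(Add(Add(Mul(1832, Pow(-973, -1)), Mul(1198, Pow(-1026, -1))), -664), -1)) = Mul(Add(801, Add(4, Mul(-1, -65))), Pow(Add(Add(Mul(1832, Pow(-973, -1)), Mul(1198, Pow(-1026, -1))), -664), -1)) = Mul(Add(801, Add(4, 65)), Pow(Add(Add(Mul(1832, Rational(-1, 973)), Mul(1198, Rational(-1, 1026))), -664), -1)) = Mul(Add(801, 69), Pow(Add(Add(Rational(-1832, 973), Rational(-599, 513)), -664), -1)) = Mul(870, Pow(Add(Rational(-1522643, 499149), -664), -1)) = Mul(870, Pow(Rational(-332957579, 499149), -1)) = Mul(870, Rational(-499149, 332957579)) = Rational(-434259630, 332957579)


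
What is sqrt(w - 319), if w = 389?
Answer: sqrt(70) ≈ 8.3666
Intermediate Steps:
sqrt(w - 319) = sqrt(389 - 319) = sqrt(70)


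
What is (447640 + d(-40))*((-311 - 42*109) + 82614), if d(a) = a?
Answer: 34789710000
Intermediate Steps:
(447640 + d(-40))*((-311 - 42*109) + 82614) = (447640 - 40)*((-311 - 42*109) + 82614) = 447600*((-311 - 4578) + 82614) = 447600*(-4889 + 82614) = 447600*77725 = 34789710000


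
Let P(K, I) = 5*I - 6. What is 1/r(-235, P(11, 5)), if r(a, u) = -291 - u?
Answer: -1/310 ≈ -0.0032258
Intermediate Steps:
P(K, I) = -6 + 5*I
1/r(-235, P(11, 5)) = 1/(-291 - (-6 + 5*5)) = 1/(-291 - (-6 + 25)) = 1/(-291 - 1*19) = 1/(-291 - 19) = 1/(-310) = -1/310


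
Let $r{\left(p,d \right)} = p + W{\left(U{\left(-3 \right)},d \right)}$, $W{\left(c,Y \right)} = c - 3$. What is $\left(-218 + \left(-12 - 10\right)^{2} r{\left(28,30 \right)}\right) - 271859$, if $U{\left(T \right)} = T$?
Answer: $-261429$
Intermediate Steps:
$W{\left(c,Y \right)} = -3 + c$ ($W{\left(c,Y \right)} = c - 3 = -3 + c$)
$r{\left(p,d \right)} = -6 + p$ ($r{\left(p,d \right)} = p - 6 = -6 + p$)
$\left(-218 + \left(-12 - 10\right)^{2} r{\left(28,30 \right)}\right) - 271859 = \left(-218 + \left(-12 - 10\right)^{2} \left(-6 + 28\right)\right) - 271859 = \left(-218 + \left(-22\right)^{2} \cdot 22\right) - 271859 = \left(-218 + 484 \cdot 22\right) - 271859 = \left(-218 + 10648\right) - 271859 = 10430 - 271859 = -261429$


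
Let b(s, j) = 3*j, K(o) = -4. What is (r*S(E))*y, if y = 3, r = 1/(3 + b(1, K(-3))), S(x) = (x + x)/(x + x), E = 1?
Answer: -⅓ ≈ -0.33333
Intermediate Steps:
S(x) = 1 (S(x) = (2*x)/((2*x)) = (2*x)*(1/(2*x)) = 1)
r = -⅑ (r = 1/(3 + 3*(-4)) = 1/(3 - 12) = 1/(-9) = -⅑ ≈ -0.11111)
(r*S(E))*y = -⅑*1*3 = -⅑*3 = -⅓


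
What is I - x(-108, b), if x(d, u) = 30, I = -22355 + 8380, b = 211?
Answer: -14005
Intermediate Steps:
I = -13975
I - x(-108, b) = -13975 - 1*30 = -13975 - 30 = -14005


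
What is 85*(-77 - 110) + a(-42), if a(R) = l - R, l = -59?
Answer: -15912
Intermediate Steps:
a(R) = -59 - R
85*(-77 - 110) + a(-42) = 85*(-77 - 110) + (-59 - 1*(-42)) = 85*(-187) + (-59 + 42) = -15895 - 17 = -15912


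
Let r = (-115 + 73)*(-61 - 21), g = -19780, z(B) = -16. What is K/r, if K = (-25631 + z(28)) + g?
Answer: -45427/3444 ≈ -13.190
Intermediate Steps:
K = -45427 (K = (-25631 - 16) - 19780 = -25647 - 19780 = -45427)
r = 3444 (r = -42*(-82) = 3444)
K/r = -45427/3444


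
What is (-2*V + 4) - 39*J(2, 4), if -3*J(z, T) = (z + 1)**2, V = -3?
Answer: 127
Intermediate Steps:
J(z, T) = -(1 + z)**2/3 (J(z, T) = -(z + 1)**2/3 = -(1 + z)**2/3)
(-2*V + 4) - 39*J(2, 4) = (-2*(-3) + 4) - (-13)*(1 + 2)**2 = (6 + 4) - (-13)*3**2 = 10 - (-13)*9 = 10 - 39*(-3) = 10 + 117 = 127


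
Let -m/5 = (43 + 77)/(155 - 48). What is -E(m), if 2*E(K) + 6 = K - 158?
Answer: 9074/107 ≈ 84.804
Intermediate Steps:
m = -600/107 (m = -5*(43 + 77)/(155 - 48) = -600/107 ≈ -5.6075)
E(K) = -82 + K/2 (E(K) = -3 + (K - 158)/2 = -3 + (-158 + K)/2 = -3 + (-79 + K/2) = -82 + K/2)
-E(m) = -(-82 + (½)*(-600/107)) = -(-82 - 300/107) = -1*(-9074/107) = 9074/107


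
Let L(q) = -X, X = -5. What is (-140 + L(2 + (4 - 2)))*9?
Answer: -1215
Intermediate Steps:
L(q) = 5 (L(q) = -1*(-5) = 5)
(-140 + L(2 + (4 - 2)))*9 = (-140 + 5)*9 = -135*9 = -1215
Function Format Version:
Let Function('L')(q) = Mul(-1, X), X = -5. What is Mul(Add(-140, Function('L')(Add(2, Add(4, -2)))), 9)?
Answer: -1215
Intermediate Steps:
Function('L')(q) = 5 (Function('L')(q) = Mul(-1, -5) = 5)
Mul(Add(-140, Function('L')(Add(2, Add(4, -2)))), 9) = Mul(Add(-140, 5), 9) = Mul(-135, 9) = -1215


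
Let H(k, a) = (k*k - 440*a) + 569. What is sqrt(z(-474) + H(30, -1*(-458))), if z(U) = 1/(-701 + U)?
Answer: I*sqrt(11047816522)/235 ≈ 447.27*I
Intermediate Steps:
H(k, a) = 569 + k**2 - 440*a (H(k, a) = (k**2 - 440*a) + 569 = 569 + k**2 - 440*a)
sqrt(z(-474) + H(30, -1*(-458))) = sqrt(1/(-701 - 474) + (569 + 30**2 - (-440)*(-458))) = sqrt(1/(-1175) + (569 + 900 - 440*458)) = sqrt(-1/1175 + (569 + 900 - 201520)) = sqrt(-1/1175 - 200051) = sqrt(-235059926/1175) = I*sqrt(11047816522)/235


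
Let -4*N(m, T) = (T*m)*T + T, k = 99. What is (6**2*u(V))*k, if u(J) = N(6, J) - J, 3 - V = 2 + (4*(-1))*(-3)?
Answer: -597861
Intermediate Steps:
V = -11 (V = 3 - (2 + (4*(-1))*(-3)) = 3 - (2 - 4*(-3)) = 3 - (2 + 12) = 3 - 1*14 = 3 - 14 = -11)
N(m, T) = -T/4 - m*T**2/4 (N(m, T) = -((T*m)*T + T)/4 = -(m*T**2 + T)/4 = -(T + m*T**2)/4 = -T/4 - m*T**2/4)
u(J) = -J - J*(1 + 6*J)/4 (u(J) = -J*(1 + J*6)/4 - J = -J*(1 + 6*J)/4 - J = -J - J*(1 + 6*J)/4)
(6**2*u(V))*k = (6**2*((1/4)*(-11)*(-5 - 6*(-11))))*99 = (36*((1/4)*(-11)*(-5 + 66)))*99 = (36*((1/4)*(-11)*61))*99 = (36*(-671/4))*99 = -6039*99 = -597861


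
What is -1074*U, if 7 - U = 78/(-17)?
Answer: -211578/17 ≈ -12446.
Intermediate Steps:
U = 197/17 (U = 7 - 78/(-17) = 7 - 78*(-1)/17 = 7 - 1*(-78/17) = 7 + 78/17 = 197/17 ≈ 11.588)
-1074*U = -1074*197/17 = -211578/17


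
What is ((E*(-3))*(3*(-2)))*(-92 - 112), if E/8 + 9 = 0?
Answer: 264384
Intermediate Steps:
E = -72 (E = -72 + 8*0 = -72 + 0 = -72)
((E*(-3))*(3*(-2)))*(-92 - 112) = ((-72*(-3))*(3*(-2)))*(-92 - 112) = (216*(-6))*(-204) = -1296*(-204) = 264384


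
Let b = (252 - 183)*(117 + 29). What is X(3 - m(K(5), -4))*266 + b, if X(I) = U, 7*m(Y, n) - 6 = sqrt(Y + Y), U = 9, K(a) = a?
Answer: 12468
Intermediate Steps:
b = 10074 (b = 69*146 = 10074)
m(Y, n) = 6/7 + sqrt(2)*sqrt(Y)/7 (m(Y, n) = 6/7 + sqrt(Y + Y)/7 = 6/7 + sqrt(2*Y)/7 = 6/7 + (sqrt(2)*sqrt(Y))/7 = 6/7 + sqrt(2)*sqrt(Y)/7)
X(I) = 9
X(3 - m(K(5), -4))*266 + b = 9*266 + 10074 = 2394 + 10074 = 12468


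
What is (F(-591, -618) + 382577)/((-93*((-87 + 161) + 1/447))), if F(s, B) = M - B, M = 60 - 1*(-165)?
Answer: -3006820/53971 ≈ -55.712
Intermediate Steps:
M = 225 (M = 60 + 165 = 225)
F(s, B) = 225 - B
(F(-591, -618) + 382577)/((-93*((-87 + 161) + 1/447))) = ((225 - 1*(-618)) + 382577)/((-93*((-87 + 161) + 1/447))) = ((225 + 618) + 382577)/((-93*(74 + 1/447))) = (843 + 382577)/((-93*33079/447)) = 383420/(-1025449/149) = 383420*(-149/1025449) = -3006820/53971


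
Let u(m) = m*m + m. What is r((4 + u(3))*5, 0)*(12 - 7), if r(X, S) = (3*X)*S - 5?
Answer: -25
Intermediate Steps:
u(m) = m + m² (u(m) = m² + m = m + m²)
r(X, S) = -5 + 3*S*X (r(X, S) = 3*S*X - 5 = -5 + 3*S*X)
r((4 + u(3))*5, 0)*(12 - 7) = (-5 + 3*0*((4 + 3*(1 + 3))*5))*(12 - 7) = (-5 + 3*0*((4 + 3*4)*5))*5 = (-5 + 3*0*((4 + 12)*5))*5 = (-5 + 3*0*(16*5))*5 = (-5 + 3*0*80)*5 = (-5 + 0)*5 = -5*5 = -25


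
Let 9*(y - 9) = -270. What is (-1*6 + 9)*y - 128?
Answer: -191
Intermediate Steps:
y = -21 (y = 9 + (⅑)*(-270) = 9 - 30 = -21)
(-1*6 + 9)*y - 128 = (-1*6 + 9)*(-21) - 128 = (-6 + 9)*(-21) - 128 = 3*(-21) - 128 = -63 - 128 = -191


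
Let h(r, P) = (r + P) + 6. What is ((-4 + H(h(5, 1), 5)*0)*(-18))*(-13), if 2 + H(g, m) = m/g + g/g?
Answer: -936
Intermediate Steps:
h(r, P) = 6 + P + r (h(r, P) = (P + r) + 6 = 6 + P + r)
H(g, m) = -1 + m/g (H(g, m) = -2 + (m/g + g/g) = -2 + (m/g + 1) = -2 + (1 + m/g) = -1 + m/g)
((-4 + H(h(5, 1), 5)*0)*(-18))*(-13) = ((-4 + ((5 - (6 + 1 + 5))/(6 + 1 + 5))*0)*(-18))*(-13) = ((-4 + ((5 - 1*12)/12)*0)*(-18))*(-13) = ((-4 + ((5 - 12)/12)*0)*(-18))*(-13) = ((-4 + ((1/12)*(-7))*0)*(-18))*(-13) = ((-4 - 7/12*0)*(-18))*(-13) = ((-4 + 0)*(-18))*(-13) = -4*(-18)*(-13) = 72*(-13) = -936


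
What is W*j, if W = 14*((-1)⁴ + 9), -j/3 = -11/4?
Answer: 1155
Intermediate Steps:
j = 33/4 (j = -(-33)/4 = -3*(-11/4) = 33/4 ≈ 8.2500)
W = 140 (W = 14*(1 + 9) = 14*10 = 140)
W*j = 140*(33/4) = 1155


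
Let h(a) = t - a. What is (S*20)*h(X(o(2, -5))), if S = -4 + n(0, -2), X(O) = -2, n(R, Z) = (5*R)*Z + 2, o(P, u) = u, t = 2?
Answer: -160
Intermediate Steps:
n(R, Z) = 2 + 5*R*Z (n(R, Z) = 5*R*Z + 2 = 2 + 5*R*Z)
h(a) = 2 - a
S = -2 (S = -4 + (2 + 5*0*(-2)) = -4 + (2 + 0) = -4 + 2 = -2)
(S*20)*h(X(o(2, -5))) = (-2*20)*(2 - 1*(-2)) = -40*(2 + 2) = -40*4 = -160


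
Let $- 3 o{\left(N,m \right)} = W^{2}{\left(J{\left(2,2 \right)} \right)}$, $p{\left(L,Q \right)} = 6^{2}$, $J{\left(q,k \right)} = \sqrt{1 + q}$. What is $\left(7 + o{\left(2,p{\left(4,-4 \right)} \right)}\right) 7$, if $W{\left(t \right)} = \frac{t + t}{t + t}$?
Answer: $\frac{140}{3} \approx 46.667$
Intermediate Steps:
$W{\left(t \right)} = 1$ ($W{\left(t \right)} = \frac{2 t}{2 t} = 2 t \frac{1}{2 t} = 1$)
$p{\left(L,Q \right)} = 36$
$o{\left(N,m \right)} = - \frac{1}{3}$ ($o{\left(N,m \right)} = - \frac{1^{2}}{3} = \left(- \frac{1}{3}\right) 1 = - \frac{1}{3}$)
$\left(7 + o{\left(2,p{\left(4,-4 \right)} \right)}\right) 7 = \left(7 - \frac{1}{3}\right) 7 = \frac{20}{3} \cdot 7 = \frac{140}{3}$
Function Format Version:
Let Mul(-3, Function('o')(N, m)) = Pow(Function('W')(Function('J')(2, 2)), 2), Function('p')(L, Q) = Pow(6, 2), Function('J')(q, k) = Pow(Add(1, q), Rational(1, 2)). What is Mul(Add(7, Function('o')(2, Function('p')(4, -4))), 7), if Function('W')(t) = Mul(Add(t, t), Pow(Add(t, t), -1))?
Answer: Rational(140, 3) ≈ 46.667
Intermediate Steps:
Function('W')(t) = 1 (Function('W')(t) = Mul(Mul(2, t), Pow(Mul(2, t), -1)) = Mul(Mul(2, t), Mul(Rational(1, 2), Pow(t, -1))) = 1)
Function('p')(L, Q) = 36
Function('o')(N, m) = Rational(-1, 3) (Function('o')(N, m) = Mul(Rational(-1, 3), Pow(1, 2)) = Mul(Rational(-1, 3), 1) = Rational(-1, 3))
Mul(Add(7, Function('o')(2, Function('p')(4, -4))), 7) = Mul(Add(7, Rational(-1, 3)), 7) = Mul(Rational(20, 3), 7) = Rational(140, 3)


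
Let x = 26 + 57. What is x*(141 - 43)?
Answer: 8134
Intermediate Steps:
x = 83
x*(141 - 43) = 83*(141 - 43) = 83*98 = 8134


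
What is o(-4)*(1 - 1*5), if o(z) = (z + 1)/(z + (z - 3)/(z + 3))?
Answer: 4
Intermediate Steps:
o(z) = (1 + z)/(z + (-3 + z)/(3 + z))
o(-4)*(1 - 1*5) = ((3 + (-4)**2 + 4*(-4))/(-3 + (-4)**2 + 4*(-4)))*(1 - 1*5) = ((3 + 16 - 16)/(-3 + 16 - 16))*(1 - 5) = (3/(-3))*(-4) = -1/3*3*(-4) = -1*(-4) = 4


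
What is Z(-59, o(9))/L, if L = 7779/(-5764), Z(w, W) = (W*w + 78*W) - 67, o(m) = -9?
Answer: 1371832/7779 ≈ 176.35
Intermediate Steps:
Z(w, W) = -67 + 78*W + W*w (Z(w, W) = (78*W + W*w) - 67 = -67 + 78*W + W*w)
L = -7779/5764 (L = 7779*(-1/5764) = -7779/5764 ≈ -1.3496)
Z(-59, o(9))/L = (-67 + 78*(-9) - 9*(-59))/(-7779/5764) = (-67 - 702 + 531)*(-5764/7779) = -238*(-5764/7779) = 1371832/7779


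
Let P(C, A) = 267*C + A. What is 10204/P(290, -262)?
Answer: 2551/19292 ≈ 0.13223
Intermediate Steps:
P(C, A) = A + 267*C
10204/P(290, -262) = 10204/(-262 + 267*290) = 10204/(-262 + 77430) = 10204/77168 = 10204*(1/77168) = 2551/19292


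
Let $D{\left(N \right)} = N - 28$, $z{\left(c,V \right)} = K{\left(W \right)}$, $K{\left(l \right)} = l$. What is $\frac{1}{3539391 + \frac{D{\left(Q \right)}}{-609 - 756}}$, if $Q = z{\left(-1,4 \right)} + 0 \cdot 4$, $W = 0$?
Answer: $\frac{195}{690181249} \approx 2.8253 \cdot 10^{-7}$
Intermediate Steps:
$z{\left(c,V \right)} = 0$
$Q = 0$ ($Q = 0 + 0 \cdot 4 = 0 + 0 = 0$)
$D{\left(N \right)} = -28 + N$ ($D{\left(N \right)} = N - 28 = -28 + N$)
$\frac{1}{3539391 + \frac{D{\left(Q \right)}}{-609 - 756}} = \frac{1}{3539391 + \frac{-28 + 0}{-609 - 756}} = \frac{1}{3539391 - \frac{28}{-1365}} = \frac{1}{3539391 - - \frac{4}{195}} = \frac{1}{3539391 + \frac{4}{195}} = \frac{1}{\frac{690181249}{195}} = \frac{195}{690181249}$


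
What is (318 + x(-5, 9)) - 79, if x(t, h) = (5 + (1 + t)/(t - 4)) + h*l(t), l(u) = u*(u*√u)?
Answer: 2200/9 + 225*I*√5 ≈ 244.44 + 503.12*I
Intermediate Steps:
l(u) = u^(5/2) (l(u) = u*u^(3/2) = u^(5/2))
x(t, h) = 5 + h*t^(5/2) + (1 + t)/(-4 + t) (x(t, h) = (5 + (1 + t)/(t - 4)) + h*t^(5/2) = (5 + (1 + t)/(-4 + t)) + h*t^(5/2) = 5 + h*t^(5/2) + (1 + t)/(-4 + t))
(318 + x(-5, 9)) - 79 = (318 + (-19 + 6*(-5) + 9*(-5)^(7/2) - 4*9*(-5)^(5/2))/(-4 - 5)) - 79 = (318 + (-19 - 30 + 9*(-125*I*√5) - 4*9*25*I*√5)/(-9)) - 79 = (318 - (-19 - 30 - 1125*I*√5 - 900*I*√5)/9) - 79 = (318 - (-49 - 2025*I*√5)/9) - 79 = (318 + (49/9 + 225*I*√5)) - 79 = (2911/9 + 225*I*√5) - 79 = 2200/9 + 225*I*√5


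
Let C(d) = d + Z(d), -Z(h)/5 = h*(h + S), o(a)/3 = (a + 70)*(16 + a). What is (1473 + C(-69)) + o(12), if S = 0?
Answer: -15513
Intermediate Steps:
o(a) = 3*(16 + a)*(70 + a) (o(a) = 3*((a + 70)*(16 + a)) = 3*((70 + a)*(16 + a)) = 3*((16 + a)*(70 + a)) = 3*(16 + a)*(70 + a))
Z(h) = -5*h**2 (Z(h) = -5*h*(h + 0) = -5*h*h = -5*h**2)
C(d) = d - 5*d**2
(1473 + C(-69)) + o(12) = (1473 - 69*(1 - 5*(-69))) + (3360 + 3*12**2 + 258*12) = (1473 - 69*(1 + 345)) + (3360 + 3*144 + 3096) = (1473 - 69*346) + (3360 + 432 + 3096) = (1473 - 23874) + 6888 = -22401 + 6888 = -15513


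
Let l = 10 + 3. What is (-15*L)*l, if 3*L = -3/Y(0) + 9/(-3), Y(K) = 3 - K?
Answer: 260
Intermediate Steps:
l = 13
L = -4/3 (L = (-3/(3 - 1*0) + 9/(-3))/3 = (-3/(3 + 0) + 9*(-1/3))/3 = (-3/3 - 3)/3 = (-3*1/3 - 3)/3 = (-1 - 3)/3 = (1/3)*(-4) = -4/3 ≈ -1.3333)
(-15*L)*l = -15*(-4/3)*13 = 20*13 = 260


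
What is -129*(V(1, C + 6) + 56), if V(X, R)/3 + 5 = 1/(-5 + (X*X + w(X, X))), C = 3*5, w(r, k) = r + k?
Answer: -10191/2 ≈ -5095.5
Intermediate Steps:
w(r, k) = k + r
C = 15
V(X, R) = -15 + 3/(-5 + X² + 2*X) (V(X, R) = -15 + 3/(-5 + (X*X + (X + X))) = -15 + 3/(-5 + (X² + 2*X)) = -15 + 3/(-5 + X² + 2*X))
-129*(V(1, C + 6) + 56) = -129*(3*(26 - 10*1 - 5*1²)/(-5 + 1² + 2*1) + 56) = -129*(3*(26 - 10 - 5*1)/(-5 + 1 + 2) + 56) = -129*(3*(26 - 10 - 5)/(-2) + 56) = -129*(3*(-½)*11 + 56) = -129*(-33/2 + 56) = -129*79/2 = -10191/2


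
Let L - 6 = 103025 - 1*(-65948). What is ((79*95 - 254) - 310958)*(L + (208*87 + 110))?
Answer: -56849394795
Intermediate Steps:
L = 168979 (L = 6 + (103025 - 1*(-65948)) = 6 + (103025 + 65948) = 6 + 168973 = 168979)
((79*95 - 254) - 310958)*(L + (208*87 + 110)) = ((79*95 - 254) - 310958)*(168979 + (208*87 + 110)) = ((7505 - 254) - 310958)*(168979 + (18096 + 110)) = (7251 - 310958)*(168979 + 18206) = -303707*187185 = -56849394795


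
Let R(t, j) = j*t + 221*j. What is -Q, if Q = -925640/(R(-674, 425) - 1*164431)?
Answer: -231410/89239 ≈ -2.5931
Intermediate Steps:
R(t, j) = 221*j + j*t
Q = 231410/89239 (Q = -925640/(425*(221 - 674) - 1*164431) = -925640/(425*(-453) - 164431) = -925640/(-192525 - 164431) = -925640/(-356956) = -925640*(-1/356956) = 231410/89239 ≈ 2.5931)
-Q = -1*231410/89239 = -231410/89239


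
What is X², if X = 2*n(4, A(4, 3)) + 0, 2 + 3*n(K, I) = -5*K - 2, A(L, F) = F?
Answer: 256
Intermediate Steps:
n(K, I) = -4/3 - 5*K/3 (n(K, I) = -⅔ + (-5*K - 2)/3 = -⅔ + (-2 - 5*K)/3 = -⅔ + (-⅔ - 5*K/3) = -4/3 - 5*K/3)
X = -16 (X = 2*(-4/3 - 5/3*4) + 0 = 2*(-4/3 - 20/3) + 0 = 2*(-8) + 0 = -16 + 0 = -16)
X² = (-16)² = 256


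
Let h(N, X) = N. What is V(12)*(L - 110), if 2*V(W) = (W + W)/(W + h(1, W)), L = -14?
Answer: -1488/13 ≈ -114.46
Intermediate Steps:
V(W) = W/(1 + W) (V(W) = ((W + W)/(W + 1))/2 = ((2*W)/(1 + W))/2 = (2*W/(1 + W))/2 = W/(1 + W))
V(12)*(L - 110) = (12/(1 + 12))*(-14 - 110) = (12/13)*(-124) = -1488/13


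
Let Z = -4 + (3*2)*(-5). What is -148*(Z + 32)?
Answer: 296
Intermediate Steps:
Z = -34 (Z = -4 + 6*(-5) = -4 - 30 = -34)
-148*(Z + 32) = -148*(-34 + 32) = -148*(-2) = 296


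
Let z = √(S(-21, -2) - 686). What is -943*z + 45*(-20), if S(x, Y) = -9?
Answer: -900 - 943*I*√695 ≈ -900.0 - 24860.0*I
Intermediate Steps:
z = I*√695 (z = √(-9 - 686) = √(-695) = I*√695 ≈ 26.363*I)
-943*z + 45*(-20) = -943*I*√695 + 45*(-20) = -943*I*√695 - 900 = -900 - 943*I*√695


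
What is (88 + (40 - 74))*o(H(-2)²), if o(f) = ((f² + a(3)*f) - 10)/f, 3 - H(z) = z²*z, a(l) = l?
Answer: 809676/121 ≈ 6691.5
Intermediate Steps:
H(z) = 3 - z³ (H(z) = 3 - z²*z = 3 - z³)
o(f) = (-10 + f² + 3*f)/f (o(f) = ((f² + 3*f) - 10)/f = (-10 + f² + 3*f)/f)
(88 + (40 - 74))*o(H(-2)²) = (88 + (40 - 74))*(3 + (3 - 1*(-2)³)² - 10/(3 - 1*(-2)³)²) = (88 - 34)*(3 + (3 - 1*(-8))² - 10/(3 - 1*(-8))²) = 54*(3 + (3 + 8)² - 10/(3 + 8)²) = 54*(3 + 11² - 10/(11²)) = 54*(3 + 121 - 10/121) = 54*(14994/121) = 809676/121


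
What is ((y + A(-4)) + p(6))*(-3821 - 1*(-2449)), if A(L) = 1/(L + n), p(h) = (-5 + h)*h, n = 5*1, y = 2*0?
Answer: -9604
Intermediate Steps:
y = 0
n = 5
p(h) = h*(-5 + h)
A(L) = 1/(5 + L) (A(L) = 1/(L + 5) = 1/(5 + L))
((y + A(-4)) + p(6))*(-3821 - 1*(-2449)) = ((0 + 1/(5 - 4)) + 6*(-5 + 6))*(-3821 - 1*(-2449)) = ((0 + 1/1) + 6*1)*(-3821 + 2449) = ((0 + 1) + 6)*(-1372) = (1 + 6)*(-1372) = 7*(-1372) = -9604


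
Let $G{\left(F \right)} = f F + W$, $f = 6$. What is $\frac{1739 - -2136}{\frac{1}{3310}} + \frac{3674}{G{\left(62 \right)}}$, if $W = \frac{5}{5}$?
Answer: $\frac{4784194924}{373} \approx 1.2826 \cdot 10^{7}$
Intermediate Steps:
$W = 1$ ($W = 5 \cdot \frac{1}{5} = 1$)
$G{\left(F \right)} = 1 + 6 F$ ($G{\left(F \right)} = 6 F + 1 = 1 + 6 F$)
$\frac{1739 - -2136}{\frac{1}{3310}} + \frac{3674}{G{\left(62 \right)}} = \frac{1739 - -2136}{\frac{1}{3310}} + \frac{3674}{1 + 6 \cdot 62} = \left(1739 + 2136\right) \frac{1}{\frac{1}{3310}} + \frac{3674}{1 + 372} = 3875 \cdot 3310 + \frac{3674}{373} = 12826250 + 3674 \cdot \frac{1}{373} = 12826250 + \frac{3674}{373} = \frac{4784194924}{373}$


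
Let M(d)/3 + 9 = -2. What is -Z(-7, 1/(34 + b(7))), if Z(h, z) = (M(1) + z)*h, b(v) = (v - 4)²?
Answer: -9926/43 ≈ -230.84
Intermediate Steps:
b(v) = (-4 + v)²
M(d) = -33 (M(d) = -27 + 3*(-2) = -27 - 6 = -33)
Z(h, z) = h*(-33 + z) (Z(h, z) = (-33 + z)*h = h*(-33 + z))
-Z(-7, 1/(34 + b(7))) = -(-7)*(-33 + 1/(34 + (-4 + 7)²)) = -(-7)*(-33 + 1/(34 + 3²)) = -(-7)*(-33 + 1/(34 + 9)) = -(-7)*(-33 + 1/43) = -(-7)*(-1418)/43 = -1*9926/43 = -9926/43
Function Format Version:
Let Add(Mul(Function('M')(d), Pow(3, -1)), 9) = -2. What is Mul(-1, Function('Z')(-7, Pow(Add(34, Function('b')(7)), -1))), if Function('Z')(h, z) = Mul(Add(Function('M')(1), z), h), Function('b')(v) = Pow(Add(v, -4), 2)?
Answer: Rational(-9926, 43) ≈ -230.84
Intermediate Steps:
Function('b')(v) = Pow(Add(-4, v), 2)
Function('M')(d) = -33 (Function('M')(d) = Add(-27, Mul(3, -2)) = Add(-27, -6) = -33)
Function('Z')(h, z) = Mul(h, Add(-33, z)) (Function('Z')(h, z) = Mul(Add(-33, z), h) = Mul(h, Add(-33, z)))
Mul(-1, Function('Z')(-7, Pow(Add(34, Function('b')(7)), -1))) = Mul(-1, Mul(-7, Add(-33, Pow(Add(34, Pow(Add(-4, 7), 2)), -1)))) = Mul(-1, Mul(-7, Add(-33, Pow(Add(34, Pow(3, 2)), -1)))) = Mul(-1, Mul(-7, Add(-33, Pow(Add(34, 9), -1)))) = Mul(-1, Mul(-7, Add(-33, Pow(43, -1)))) = Mul(-1, Mul(-7, Add(-33, Rational(1, 43)))) = Mul(-1, Mul(-7, Rational(-1418, 43))) = Mul(-1, Rational(9926, 43)) = Rational(-9926, 43)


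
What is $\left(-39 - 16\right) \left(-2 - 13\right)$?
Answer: $825$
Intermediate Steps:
$\left(-39 - 16\right) \left(-2 - 13\right) = - 55 \left(-2 - 13\right) = \left(-55\right) \left(-15\right) = 825$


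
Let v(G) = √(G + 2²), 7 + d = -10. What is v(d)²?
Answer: -13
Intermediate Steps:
d = -17 (d = -7 - 10 = -17)
v(G) = √(4 + G) (v(G) = √(G + 4) = √(4 + G))
v(d)² = (√(4 - 17))² = (√(-13))² = (I*√13)² = -13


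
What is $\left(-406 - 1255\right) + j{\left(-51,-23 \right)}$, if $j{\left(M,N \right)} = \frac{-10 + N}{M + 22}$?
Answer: $- \frac{48136}{29} \approx -1659.9$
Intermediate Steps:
$j{\left(M,N \right)} = \frac{-10 + N}{22 + M}$
$\left(-406 - 1255\right) + j{\left(-51,-23 \right)} = \left(-406 - 1255\right) + \frac{-10 - 23}{22 - 51} = -1661 + \frac{1}{-29} \left(-33\right) = -1661 - - \frac{33}{29} = -1661 + \frac{33}{29} = - \frac{48136}{29}$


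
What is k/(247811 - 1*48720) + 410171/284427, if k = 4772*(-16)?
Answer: 59944784257/56626855857 ≈ 1.0586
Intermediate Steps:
k = -76352
k/(247811 - 1*48720) + 410171/284427 = -76352/(247811 - 1*48720) + 410171/284427 = -76352/(247811 - 48720) + 410171*(1/284427) = -76352/199091 + 410171/284427 = 59944784257/56626855857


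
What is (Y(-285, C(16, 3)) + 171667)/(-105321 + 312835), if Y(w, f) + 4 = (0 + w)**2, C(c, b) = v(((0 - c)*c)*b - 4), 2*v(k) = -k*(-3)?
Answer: 126444/103757 ≈ 1.2187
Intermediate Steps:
v(k) = 3*k/2 (v(k) = (-k*(-3))/2 = (3*k)/2 = 3*k/2)
C(c, b) = -6 - 3*b*c**2/2 (C(c, b) = 3*(((0 - c)*c)*b - 4)/2 = 3*(((-c)*c)*b - 4)/2 = 3*((-c**2)*b - 4)/2 = 3*(-b*c**2 - 4)/2 = 3*(-4 - b*c**2)/2 = -6 - 3*b*c**2/2)
Y(w, f) = -4 + w**2 (Y(w, f) = -4 + (0 + w)**2 = -4 + w**2)
(Y(-285, C(16, 3)) + 171667)/(-105321 + 312835) = ((-4 + (-285)**2) + 171667)/(-105321 + 312835) = ((-4 + 81225) + 171667)/207514 = (81221 + 171667)*(1/207514) = 252888*(1/207514) = 126444/103757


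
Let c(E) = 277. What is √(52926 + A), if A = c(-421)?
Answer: √53203 ≈ 230.66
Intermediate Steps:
A = 277
√(52926 + A) = √(52926 + 277) = √53203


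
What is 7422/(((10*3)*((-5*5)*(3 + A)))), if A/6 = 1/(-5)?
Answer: -1237/225 ≈ -5.4978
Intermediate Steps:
A = -6/5 (A = 6*(1/(-5)) = 6*(1*(-⅕)) = 6*(-⅕) = -6/5 ≈ -1.2000)
7422/(((10*3)*((-5*5)*(3 + A)))) = 7422/(((10*3)*((-5*5)*(3 - 6/5)))) = 7422/((30*(-25*9/5))) = 7422/((30*(-45))) = 7422/(-1350) = 7422*(-1/1350) = -1237/225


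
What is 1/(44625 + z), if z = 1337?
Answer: 1/45962 ≈ 2.1757e-5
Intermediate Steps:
1/(44625 + z) = 1/(44625 + 1337) = 1/45962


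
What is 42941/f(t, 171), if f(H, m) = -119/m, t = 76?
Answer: -7342911/119 ≈ -61705.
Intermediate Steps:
42941/f(t, 171) = 42941/((-119/171)) = 42941/((-119*1/171)) = 42941/(-119/171) = 42941*(-171/119) = -7342911/119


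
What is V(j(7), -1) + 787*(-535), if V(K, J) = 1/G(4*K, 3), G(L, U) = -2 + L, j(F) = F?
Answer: -10947169/26 ≈ -4.2105e+5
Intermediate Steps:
V(K, J) = 1/(-2 + 4*K)
V(j(7), -1) + 787*(-535) = 1/(2*(-1 + 2*7)) + 787*(-535) = 1/(2*(-1 + 14)) - 421045 = (½)/13 - 421045 = (½)*(1/13) - 421045 = 1/26 - 421045 = -10947169/26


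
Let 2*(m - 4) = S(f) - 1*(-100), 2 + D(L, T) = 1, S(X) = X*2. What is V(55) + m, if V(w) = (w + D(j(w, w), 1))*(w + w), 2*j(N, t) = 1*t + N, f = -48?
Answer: 5946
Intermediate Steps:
S(X) = 2*X
j(N, t) = N/2 + t/2 (j(N, t) = (1*t + N)/2 = (t + N)/2 = (N + t)/2 = N/2 + t/2)
D(L, T) = -1 (D(L, T) = -2 + 1 = -1)
m = 6 (m = 4 + (2*(-48) - 1*(-100))/2 = 4 + (-96 + 100)/2 = 4 + (½)*4 = 4 + 2 = 6)
V(w) = 2*w*(-1 + w) (V(w) = (w - 1)*(w + w) = (-1 + w)*(2*w) = 2*w*(-1 + w))
V(55) + m = 2*55*(-1 + 55) + 6 = 2*55*54 + 6 = 5940 + 6 = 5946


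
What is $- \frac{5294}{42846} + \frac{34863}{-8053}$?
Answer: $- \frac{768186340}{172519419} \approx -4.4528$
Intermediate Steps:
$- \frac{5294}{42846} + \frac{34863}{-8053} = \left(-5294\right) \frac{1}{42846} + 34863 \left(- \frac{1}{8053}\right) = - \frac{2647}{21423} - \frac{34863}{8053} = - \frac{768186340}{172519419}$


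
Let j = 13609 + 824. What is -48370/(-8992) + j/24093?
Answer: 215859991/36107376 ≈ 5.9783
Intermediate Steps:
j = 14433
-48370/(-8992) + j/24093 = -48370/(-8992) + 14433/24093 = -48370*(-1/8992) + 14433*(1/24093) = 24185/4496 + 4811/8031 = 215859991/36107376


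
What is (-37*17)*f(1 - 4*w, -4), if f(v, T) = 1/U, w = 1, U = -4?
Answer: 629/4 ≈ 157.25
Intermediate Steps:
f(v, T) = -1/4 (f(v, T) = 1/(-4) = -1/4)
(-37*17)*f(1 - 4*w, -4) = -37*17*(-1/4) = -629*(-1/4) = 629/4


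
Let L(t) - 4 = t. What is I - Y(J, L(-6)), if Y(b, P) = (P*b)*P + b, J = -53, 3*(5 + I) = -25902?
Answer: -8374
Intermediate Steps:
I = -8639 (I = -5 + (⅓)*(-25902) = -5 - 8634 = -8639)
L(t) = 4 + t
Y(b, P) = b + b*P² (Y(b, P) = b*P² + b = b + b*P²)
I - Y(J, L(-6)) = -8639 - (-53)*(1 + (4 - 6)²) = -8639 - (-53)*(1 + (-2)²) = -8639 - (-53)*(1 + 4) = -8639 - (-53)*5 = -8639 - 1*(-265) = -8639 + 265 = -8374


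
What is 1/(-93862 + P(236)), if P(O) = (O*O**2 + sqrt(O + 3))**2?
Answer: 172771465699913/29849979359931044733669587153 - 26288512*sqrt(239)/29849979359931044733669587153 ≈ 5.7880e-15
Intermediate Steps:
P(O) = (O**3 + sqrt(3 + O))**2
1/(-93862 + P(236)) = 1/(-93862 + (236**3 + sqrt(3 + 236))**2) = 1/(-93862 + (13144256 + sqrt(239))**2)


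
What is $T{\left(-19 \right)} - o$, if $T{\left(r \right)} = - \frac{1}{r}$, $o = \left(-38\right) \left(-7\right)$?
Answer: $- \frac{5053}{19} \approx -265.95$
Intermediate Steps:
$o = 266$
$T{\left(-19 \right)} - o = - \frac{1}{-19} - 266 = \left(-1\right) \left(- \frac{1}{19}\right) - 266 = \frac{1}{19} - 266 = - \frac{5053}{19}$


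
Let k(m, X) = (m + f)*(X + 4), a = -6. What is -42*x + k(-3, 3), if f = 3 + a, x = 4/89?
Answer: -3906/89 ≈ -43.888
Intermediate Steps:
x = 4/89 (x = 4*(1/89) = 4/89 ≈ 0.044944)
f = -3 (f = 3 - 6 = -3)
k(m, X) = (-3 + m)*(4 + X) (k(m, X) = (m - 3)*(X + 4) = (-3 + m)*(4 + X))
-42*x + k(-3, 3) = -42*4/89 + (-12 - 3*3 + 4*(-3) + 3*(-3)) = -168/89 + (-12 - 9 - 12 - 9) = -168/89 - 42 = -3906/89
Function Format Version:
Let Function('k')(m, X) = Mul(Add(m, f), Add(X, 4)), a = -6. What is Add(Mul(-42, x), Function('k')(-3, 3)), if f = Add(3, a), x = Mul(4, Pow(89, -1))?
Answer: Rational(-3906, 89) ≈ -43.888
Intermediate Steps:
x = Rational(4, 89) (x = Mul(4, Rational(1, 89)) = Rational(4, 89) ≈ 0.044944)
f = -3 (f = Add(3, -6) = -3)
Function('k')(m, X) = Mul(Add(-3, m), Add(4, X)) (Function('k')(m, X) = Mul(Add(m, -3), Add(X, 4)) = Mul(Add(-3, m), Add(4, X)))
Add(Mul(-42, x), Function('k')(-3, 3)) = Add(Mul(-42, Rational(4, 89)), Add(-12, Mul(-3, 3), Mul(4, -3), Mul(3, -3))) = Add(Rational(-168, 89), Add(-12, -9, -12, -9)) = Add(Rational(-168, 89), -42) = Rational(-3906, 89)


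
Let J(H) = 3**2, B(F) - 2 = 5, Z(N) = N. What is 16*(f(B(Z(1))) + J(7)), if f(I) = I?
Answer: 256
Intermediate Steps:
B(F) = 7 (B(F) = 2 + 5 = 7)
J(H) = 9
16*(f(B(Z(1))) + J(7)) = 16*(7 + 9) = 16*16 = 256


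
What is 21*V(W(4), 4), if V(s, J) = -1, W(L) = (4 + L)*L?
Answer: -21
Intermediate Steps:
W(L) = L*(4 + L)
21*V(W(4), 4) = 21*(-1) = -21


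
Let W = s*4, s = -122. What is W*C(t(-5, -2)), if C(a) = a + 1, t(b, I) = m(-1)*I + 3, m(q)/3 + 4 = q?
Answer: -16592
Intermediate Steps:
m(q) = -12 + 3*q
t(b, I) = 3 - 15*I (t(b, I) = (-12 + 3*(-1))*I + 3 = (-12 - 3)*I + 3 = -15*I + 3 = 3 - 15*I)
C(a) = 1 + a
W = -488 (W = -122*4 = -488)
W*C(t(-5, -2)) = -488*(1 + (3 - 15*(-2))) = -488*(1 + (3 + 30)) = -488*(1 + 33) = -488*34 = -16592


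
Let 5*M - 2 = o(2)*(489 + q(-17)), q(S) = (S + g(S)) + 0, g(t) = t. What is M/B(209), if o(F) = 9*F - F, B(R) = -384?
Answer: -3641/960 ≈ -3.7927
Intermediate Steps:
o(F) = 8*F
q(S) = 2*S (q(S) = (S + S) + 0 = 2*S + 0 = 2*S)
M = 7282/5 (M = 2/5 + ((8*2)*(489 + 2*(-17)))/5 = 2/5 + (16*(489 - 34))/5 = 2/5 + (16*455)/5 = 2/5 + (1/5)*7280 = 2/5 + 1456 = 7282/5 ≈ 1456.4)
M/B(209) = (7282/5)/(-384) = (7282/5)*(-1/384) = -3641/960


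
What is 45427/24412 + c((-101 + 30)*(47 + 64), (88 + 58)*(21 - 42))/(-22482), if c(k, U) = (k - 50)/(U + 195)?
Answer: 133269520201/71622391212 ≈ 1.8607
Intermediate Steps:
c(k, U) = (-50 + k)/(195 + U)
45427/24412 + c((-101 + 30)*(47 + 64), (88 + 58)*(21 - 42))/(-22482) = 45427/24412 + ((-50 + (-101 + 30)*(47 + 64))/(195 + (88 + 58)*(21 - 42)))/(-22482) = 45427*(1/24412) + ((-50 - 71*111)/(195 + 146*(-21)))*(-1/22482) = 45427/24412 + ((-50 - 7881)/(195 - 3066))*(-1/22482) = 45427/24412 + (-7931/(-2871))*(-1/22482) = 45427/24412 - 1/2871*(-7931)*(-1/22482) = 45427/24412 + (721/261)*(-1/22482) = 45427/24412 - 721/5867802 = 133269520201/71622391212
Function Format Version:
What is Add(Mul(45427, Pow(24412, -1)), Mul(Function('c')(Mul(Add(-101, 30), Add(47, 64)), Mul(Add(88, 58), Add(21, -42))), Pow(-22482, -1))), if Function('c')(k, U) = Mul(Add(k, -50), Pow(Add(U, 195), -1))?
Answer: Rational(133269520201, 71622391212) ≈ 1.8607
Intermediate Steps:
Function('c')(k, U) = Mul(Pow(Add(195, U), -1), Add(-50, k)) (Function('c')(k, U) = Mul(Add(-50, k), Pow(Add(195, U), -1)) = Mul(Pow(Add(195, U), -1), Add(-50, k)))
Add(Mul(45427, Pow(24412, -1)), Mul(Function('c')(Mul(Add(-101, 30), Add(47, 64)), Mul(Add(88, 58), Add(21, -42))), Pow(-22482, -1))) = Add(Mul(45427, Pow(24412, -1)), Mul(Mul(Pow(Add(195, Mul(Add(88, 58), Add(21, -42))), -1), Add(-50, Mul(Add(-101, 30), Add(47, 64)))), Pow(-22482, -1))) = Add(Mul(45427, Rational(1, 24412)), Mul(Mul(Pow(Add(195, Mul(146, -21)), -1), Add(-50, Mul(-71, 111))), Rational(-1, 22482))) = Add(Rational(45427, 24412), Mul(Mul(Pow(Add(195, -3066), -1), Add(-50, -7881)), Rational(-1, 22482))) = Add(Rational(45427, 24412), Mul(Mul(Pow(-2871, -1), -7931), Rational(-1, 22482))) = Add(Rational(45427, 24412), Mul(Mul(Rational(-1, 2871), -7931), Rational(-1, 22482))) = Add(Rational(45427, 24412), Mul(Rational(721, 261), Rational(-1, 22482))) = Add(Rational(45427, 24412), Rational(-721, 5867802)) = Rational(133269520201, 71622391212)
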